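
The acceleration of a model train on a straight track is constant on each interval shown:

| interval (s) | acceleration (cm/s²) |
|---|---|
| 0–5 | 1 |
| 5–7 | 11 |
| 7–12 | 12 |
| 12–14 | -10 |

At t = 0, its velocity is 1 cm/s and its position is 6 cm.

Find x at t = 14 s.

503.5 cm

On each constant-a segment, Δv = aΔt and Δx = v₀Δt + ½aΔt²; chain segment to segment.
0–5 s: v starts 1 cm/s; Δx = 1·5 + ½·1·5² = 17.5 cm; v ends 6 cm/s.
5–7 s: v starts 6 cm/s; Δx = 6·2 + ½·11·2² = 34 cm; v ends 28 cm/s.
7–12 s: v starts 28 cm/s; Δx = 28·5 + ½·12·5² = 290 cm; v ends 88 cm/s.
12–14 s: v starts 88 cm/s; Δx = 88·2 + ½·-10·2² = 156 cm; v ends 68 cm/s.
x(14) = 6 + Σ Δx = 503.5 cm.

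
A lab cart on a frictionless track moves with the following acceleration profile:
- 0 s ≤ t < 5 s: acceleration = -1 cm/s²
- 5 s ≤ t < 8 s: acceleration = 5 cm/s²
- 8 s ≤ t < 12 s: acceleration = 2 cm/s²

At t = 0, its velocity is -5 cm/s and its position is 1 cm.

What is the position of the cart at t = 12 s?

-8 cm

On each constant-a segment, Δv = aΔt and Δx = v₀Δt + ½aΔt²; chain segment to segment.
0–5 s: v starts -5 cm/s; Δx = -5·5 + ½·-1·5² = -37.5 cm; v ends -10 cm/s.
5–8 s: v starts -10 cm/s; Δx = -10·3 + ½·5·3² = -7.5 cm; v ends 5 cm/s.
8–12 s: v starts 5 cm/s; Δx = 5·4 + ½·2·4² = 36 cm; v ends 13 cm/s.
x(12) = 1 + Σ Δx = -8 cm.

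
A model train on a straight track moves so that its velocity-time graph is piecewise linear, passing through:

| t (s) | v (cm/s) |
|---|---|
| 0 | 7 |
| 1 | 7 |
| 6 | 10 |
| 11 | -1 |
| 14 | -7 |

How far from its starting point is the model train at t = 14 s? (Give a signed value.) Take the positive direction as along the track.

60 cm

Displacement is the signed area under the v-t curve.
0–1 s: 7 × 1 = 7 cm
1–6 s: ½(7 + 10)(5) = 42.5 cm
6–11 s: ½(10 + -1)(5) = 22.5 cm
11–14 s: ½(-1 + -7)(3) = -12 cm
Net displacement = 60 cm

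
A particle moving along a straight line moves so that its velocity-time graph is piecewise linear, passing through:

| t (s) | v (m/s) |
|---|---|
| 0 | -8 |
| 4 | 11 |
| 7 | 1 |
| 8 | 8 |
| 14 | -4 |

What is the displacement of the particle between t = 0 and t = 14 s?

40.5 m

Net displacement equals the area under the velocity-time graph (areas below the axis count negative).
0–4 s: ½(-8 + 11)(4) = 6 m
4–7 s: ½(11 + 1)(3) = 18 m
7–8 s: ½(1 + 8)(1) = 4.5 m
8–14 s: ½(8 + -4)(6) = 12 m
Net displacement = 40.5 m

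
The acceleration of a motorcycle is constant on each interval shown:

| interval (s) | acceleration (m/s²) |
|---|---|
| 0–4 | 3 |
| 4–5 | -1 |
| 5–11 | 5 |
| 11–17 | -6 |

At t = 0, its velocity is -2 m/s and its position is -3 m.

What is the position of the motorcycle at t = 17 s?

On each constant-a segment, Δv = aΔt and Δx = v₀Δt + ½aΔt²; chain segment to segment.
0–4 s: v starts -2 m/s; Δx = -2·4 + ½·3·4² = 16 m; v ends 10 m/s.
4–5 s: v starts 10 m/s; Δx = 10·1 + ½·-1·1² = 9.5 m; v ends 9 m/s.
5–11 s: v starts 9 m/s; Δx = 9·6 + ½·5·6² = 144 m; v ends 39 m/s.
11–17 s: v starts 39 m/s; Δx = 39·6 + ½·-6·6² = 126 m; v ends 3 m/s.
x(17) = -3 + Σ Δx = 292.5 m.

292.5 m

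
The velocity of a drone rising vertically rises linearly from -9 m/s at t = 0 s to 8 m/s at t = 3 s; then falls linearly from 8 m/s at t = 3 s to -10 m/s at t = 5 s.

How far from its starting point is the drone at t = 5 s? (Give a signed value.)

Displacement is the signed area under the v-t curve.
0–3 s: ½(-9 + 8)(3) = -1.5 m
3–5 s: ½(8 + -10)(2) = -2 m
Net displacement = -3.5 m

-3.5 m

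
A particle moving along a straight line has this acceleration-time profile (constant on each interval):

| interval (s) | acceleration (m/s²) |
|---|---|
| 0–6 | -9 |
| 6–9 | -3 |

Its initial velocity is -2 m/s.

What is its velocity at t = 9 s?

-65 m/s

Δv equals the area under the a-t graph; then v = v₀ + Δv.
0–6 s: -9 × 6 = -54 m/s
6–9 s: -3 × 3 = -9 m/s
Δv = -63 m/s, so v(9) = -2 + (-63) = -65 m/s.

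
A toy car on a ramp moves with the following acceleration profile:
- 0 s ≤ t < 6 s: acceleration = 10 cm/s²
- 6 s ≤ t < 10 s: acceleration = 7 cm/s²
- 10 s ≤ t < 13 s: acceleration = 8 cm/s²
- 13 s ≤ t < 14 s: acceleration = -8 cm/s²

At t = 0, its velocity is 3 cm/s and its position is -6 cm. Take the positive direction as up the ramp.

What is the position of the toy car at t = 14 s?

On each constant-a segment, Δv = aΔt and Δx = v₀Δt + ½aΔt²; chain segment to segment.
0–6 s: v starts 3 cm/s; Δx = 3·6 + ½·10·6² = 198 cm; v ends 63 cm/s.
6–10 s: v starts 63 cm/s; Δx = 63·4 + ½·7·4² = 308 cm; v ends 91 cm/s.
10–13 s: v starts 91 cm/s; Δx = 91·3 + ½·8·3² = 309 cm; v ends 115 cm/s.
13–14 s: v starts 115 cm/s; Δx = 115·1 + ½·-8·1² = 111 cm; v ends 107 cm/s.
x(14) = -6 + Σ Δx = 920 cm.

920 cm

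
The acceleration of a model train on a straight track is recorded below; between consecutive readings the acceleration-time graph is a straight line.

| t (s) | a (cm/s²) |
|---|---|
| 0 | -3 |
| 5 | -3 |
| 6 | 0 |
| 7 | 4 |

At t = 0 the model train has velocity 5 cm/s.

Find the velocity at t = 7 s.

-9.5 cm/s

Δv equals the area under the a-t graph; then v = v₀ + Δv.
0–5 s: -3 × 5 = -15 cm/s
5–6 s: ½(-3 + 0)(1) = -1.5 cm/s
6–7 s: ½(0 + 4)(1) = 2 cm/s
Δv = -14.5 cm/s, so v(7) = 5 + (-14.5) = -9.5 cm/s.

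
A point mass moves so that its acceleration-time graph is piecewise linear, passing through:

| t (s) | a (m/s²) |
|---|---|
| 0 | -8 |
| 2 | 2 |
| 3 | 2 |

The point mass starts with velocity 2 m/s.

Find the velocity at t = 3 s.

-2 m/s

Δv equals the area under the a-t graph; then v = v₀ + Δv.
0–2 s: ½(-8 + 2)(2) = -6 m/s
2–3 s: 2 × 1 = 2 m/s
Δv = -4 m/s, so v(3) = 2 + (-4) = -2 m/s.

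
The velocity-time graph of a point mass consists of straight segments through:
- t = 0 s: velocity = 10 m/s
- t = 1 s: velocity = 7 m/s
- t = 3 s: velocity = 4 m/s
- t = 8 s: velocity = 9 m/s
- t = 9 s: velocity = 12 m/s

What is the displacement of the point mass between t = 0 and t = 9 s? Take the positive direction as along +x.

Net displacement equals the area under the velocity-time graph (areas below the axis count negative).
0–1 s: ½(10 + 7)(1) = 8.5 m
1–3 s: ½(7 + 4)(2) = 11 m
3–8 s: ½(4 + 9)(5) = 32.5 m
8–9 s: ½(9 + 12)(1) = 10.5 m
Net displacement = 62.5 m

62.5 m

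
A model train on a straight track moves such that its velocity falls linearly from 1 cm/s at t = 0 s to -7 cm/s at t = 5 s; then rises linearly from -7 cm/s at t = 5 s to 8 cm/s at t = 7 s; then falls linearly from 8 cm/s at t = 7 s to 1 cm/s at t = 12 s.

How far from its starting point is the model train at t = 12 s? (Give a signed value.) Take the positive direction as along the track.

8.5 cm

Displacement is the signed area under the v-t curve.
0–5 s: ½(1 + -7)(5) = -15 cm
5–7 s: ½(-7 + 8)(2) = 1 cm
7–12 s: ½(8 + 1)(5) = 22.5 cm
Net displacement = 8.5 cm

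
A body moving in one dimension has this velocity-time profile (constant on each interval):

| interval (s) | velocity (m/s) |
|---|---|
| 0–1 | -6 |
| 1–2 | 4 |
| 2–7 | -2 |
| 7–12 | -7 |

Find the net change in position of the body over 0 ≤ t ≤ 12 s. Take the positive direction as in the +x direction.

-47 m

Displacement is the signed area under the v-t curve.
0–1 s: -6 × 1 = -6 m
1–2 s: 4 × 1 = 4 m
2–7 s: -2 × 5 = -10 m
7–12 s: -7 × 5 = -35 m
Net displacement = -47 m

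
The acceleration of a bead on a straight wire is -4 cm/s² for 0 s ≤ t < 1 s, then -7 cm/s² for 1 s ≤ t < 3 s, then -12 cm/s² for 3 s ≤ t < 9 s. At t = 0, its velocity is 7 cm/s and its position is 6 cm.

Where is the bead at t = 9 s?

-279 cm

On each constant-a segment, Δv = aΔt and Δx = v₀Δt + ½aΔt²; chain segment to segment.
0–1 s: v starts 7 cm/s; Δx = 7·1 + ½·-4·1² = 5 cm; v ends 3 cm/s.
1–3 s: v starts 3 cm/s; Δx = 3·2 + ½·-7·2² = -8 cm; v ends -11 cm/s.
3–9 s: v starts -11 cm/s; Δx = -11·6 + ½·-12·6² = -282 cm; v ends -83 cm/s.
x(9) = 6 + Σ Δx = -279 cm.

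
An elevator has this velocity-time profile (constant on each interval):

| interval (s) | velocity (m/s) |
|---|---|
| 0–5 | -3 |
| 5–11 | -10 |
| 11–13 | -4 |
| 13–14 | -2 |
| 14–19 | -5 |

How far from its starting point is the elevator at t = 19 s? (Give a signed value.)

Net displacement equals the area under the velocity-time graph (areas below the axis count negative).
0–5 s: -3 × 5 = -15 m
5–11 s: -10 × 6 = -60 m
11–13 s: -4 × 2 = -8 m
13–14 s: -2 × 1 = -2 m
14–19 s: -5 × 5 = -25 m
Net displacement = -110 m

-110 m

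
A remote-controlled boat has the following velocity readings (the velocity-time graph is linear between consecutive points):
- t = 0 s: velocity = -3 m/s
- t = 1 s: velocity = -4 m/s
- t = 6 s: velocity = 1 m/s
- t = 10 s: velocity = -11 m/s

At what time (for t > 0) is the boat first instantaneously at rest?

t = 5 s

v changes sign on 1–6 s (from -4 to 1); the graph is linear there, so v = 0 at t = 1 + (4)·(6 − 1)/(1 − -4) = 5 s.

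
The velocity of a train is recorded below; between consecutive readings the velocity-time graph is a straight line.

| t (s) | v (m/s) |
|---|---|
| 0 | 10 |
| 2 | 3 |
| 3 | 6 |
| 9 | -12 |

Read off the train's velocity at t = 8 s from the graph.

-9 m/s

On 3–9 s the graph is linear from 6 to -12 m/s: v(8) = 6 + (-12 − 6)·(8 − 3)/(9 − 3) = -9 m/s.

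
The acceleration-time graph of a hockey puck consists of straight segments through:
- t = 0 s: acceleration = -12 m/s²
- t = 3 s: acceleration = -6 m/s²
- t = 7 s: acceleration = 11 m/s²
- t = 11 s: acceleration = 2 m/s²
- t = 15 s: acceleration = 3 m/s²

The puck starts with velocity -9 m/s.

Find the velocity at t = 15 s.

Δv equals the area under the a-t graph; then v = v₀ + Δv.
0–3 s: ½(-12 + -6)(3) = -27 m/s
3–7 s: ½(-6 + 11)(4) = 10 m/s
7–11 s: ½(11 + 2)(4) = 26 m/s
11–15 s: ½(2 + 3)(4) = 10 m/s
Δv = 19 m/s, so v(15) = -9 + (19) = 10 m/s.

10 m/s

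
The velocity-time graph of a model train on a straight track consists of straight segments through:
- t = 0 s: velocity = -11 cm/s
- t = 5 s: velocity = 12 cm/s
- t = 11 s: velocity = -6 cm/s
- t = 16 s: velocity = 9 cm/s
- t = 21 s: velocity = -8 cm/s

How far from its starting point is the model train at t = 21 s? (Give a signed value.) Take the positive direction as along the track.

30.5 cm

Net displacement equals the area under the velocity-time graph (areas below the axis count negative).
0–5 s: ½(-11 + 12)(5) = 2.5 cm
5–11 s: ½(12 + -6)(6) = 18 cm
11–16 s: ½(-6 + 9)(5) = 7.5 cm
16–21 s: ½(9 + -8)(5) = 2.5 cm
Net displacement = 30.5 cm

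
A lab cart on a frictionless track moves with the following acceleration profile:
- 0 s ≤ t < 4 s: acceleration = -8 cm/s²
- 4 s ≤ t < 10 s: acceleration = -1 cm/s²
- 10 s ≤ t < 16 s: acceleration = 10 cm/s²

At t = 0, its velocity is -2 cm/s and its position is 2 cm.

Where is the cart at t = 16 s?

On each constant-a segment, Δv = aΔt and Δx = v₀Δt + ½aΔt²; chain segment to segment.
0–4 s: v starts -2 cm/s; Δx = -2·4 + ½·-8·4² = -72 cm; v ends -34 cm/s.
4–10 s: v starts -34 cm/s; Δx = -34·6 + ½·-1·6² = -222 cm; v ends -40 cm/s.
10–16 s: v starts -40 cm/s; Δx = -40·6 + ½·10·6² = -60 cm; v ends 20 cm/s.
x(16) = 2 + Σ Δx = -352 cm.

-352 cm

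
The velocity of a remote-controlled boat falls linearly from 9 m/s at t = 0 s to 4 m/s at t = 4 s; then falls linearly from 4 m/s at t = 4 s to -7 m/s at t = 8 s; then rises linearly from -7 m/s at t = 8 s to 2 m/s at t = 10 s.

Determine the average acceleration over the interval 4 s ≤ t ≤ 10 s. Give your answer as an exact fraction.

-1/3 m/s²

Average acceleration = Δv/Δt = (2 − 4)/(10 − 4) = -1/3 m/s².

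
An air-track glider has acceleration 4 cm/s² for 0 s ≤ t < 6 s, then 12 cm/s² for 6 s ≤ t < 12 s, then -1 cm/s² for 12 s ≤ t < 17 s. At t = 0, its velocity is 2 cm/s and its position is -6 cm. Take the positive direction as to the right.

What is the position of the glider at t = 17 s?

927.5 cm

On each constant-a segment, Δv = aΔt and Δx = v₀Δt + ½aΔt²; chain segment to segment.
0–6 s: v starts 2 cm/s; Δx = 2·6 + ½·4·6² = 84 cm; v ends 26 cm/s.
6–12 s: v starts 26 cm/s; Δx = 26·6 + ½·12·6² = 372 cm; v ends 98 cm/s.
12–17 s: v starts 98 cm/s; Δx = 98·5 + ½·-1·5² = 477.5 cm; v ends 93 cm/s.
x(17) = -6 + Σ Δx = 927.5 cm.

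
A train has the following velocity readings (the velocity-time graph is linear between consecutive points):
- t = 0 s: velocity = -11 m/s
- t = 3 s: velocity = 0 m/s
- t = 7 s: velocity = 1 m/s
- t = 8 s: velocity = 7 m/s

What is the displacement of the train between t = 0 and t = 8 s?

-10.5 m

Displacement is the signed area under the v-t curve.
0–3 s: ½(-11 + 0)(3) = -16.5 m
3–7 s: ½(0 + 1)(4) = 2 m
7–8 s: ½(1 + 7)(1) = 4 m
Net displacement = -10.5 m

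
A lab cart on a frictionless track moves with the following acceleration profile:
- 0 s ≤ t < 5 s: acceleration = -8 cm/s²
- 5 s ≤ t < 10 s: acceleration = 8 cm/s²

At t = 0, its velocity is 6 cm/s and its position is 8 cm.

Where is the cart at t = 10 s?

On each constant-a segment, Δv = aΔt and Δx = v₀Δt + ½aΔt²; chain segment to segment.
0–5 s: v starts 6 cm/s; Δx = 6·5 + ½·-8·5² = -70 cm; v ends -34 cm/s.
5–10 s: v starts -34 cm/s; Δx = -34·5 + ½·8·5² = -70 cm; v ends 6 cm/s.
x(10) = 8 + Σ Δx = -132 cm.

-132 cm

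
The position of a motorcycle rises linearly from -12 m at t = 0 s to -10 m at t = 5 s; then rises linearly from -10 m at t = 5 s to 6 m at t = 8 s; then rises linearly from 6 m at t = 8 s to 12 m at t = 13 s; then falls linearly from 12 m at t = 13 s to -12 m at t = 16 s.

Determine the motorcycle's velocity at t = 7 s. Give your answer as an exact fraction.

Velocity is the slope of the x-t graph on 5–8 s: (6 − -10)/(8 − 5) = 16/3 m/s.

16/3 m/s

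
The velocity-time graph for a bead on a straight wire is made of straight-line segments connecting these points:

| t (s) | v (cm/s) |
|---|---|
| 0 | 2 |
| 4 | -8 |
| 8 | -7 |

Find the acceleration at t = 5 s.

Acceleration is the slope of the v-t graph on 4–8 s: (-7 − -8)/(8 − 4) = 0.25 cm/s².

0.25 cm/s²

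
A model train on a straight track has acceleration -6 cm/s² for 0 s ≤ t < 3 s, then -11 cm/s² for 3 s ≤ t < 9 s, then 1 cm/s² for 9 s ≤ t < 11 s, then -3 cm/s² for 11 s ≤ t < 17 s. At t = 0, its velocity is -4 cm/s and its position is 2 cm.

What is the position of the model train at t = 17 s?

On each constant-a segment, Δv = aΔt and Δx = v₀Δt + ½aΔt²; chain segment to segment.
0–3 s: v starts -4 cm/s; Δx = -4·3 + ½·-6·3² = -39 cm; v ends -22 cm/s.
3–9 s: v starts -22 cm/s; Δx = -22·6 + ½·-11·6² = -330 cm; v ends -88 cm/s.
9–11 s: v starts -88 cm/s; Δx = -88·2 + ½·1·2² = -174 cm; v ends -86 cm/s.
11–17 s: v starts -86 cm/s; Δx = -86·6 + ½·-3·6² = -570 cm; v ends -104 cm/s.
x(17) = 2 + Σ Δx = -1111 cm.

-1111 cm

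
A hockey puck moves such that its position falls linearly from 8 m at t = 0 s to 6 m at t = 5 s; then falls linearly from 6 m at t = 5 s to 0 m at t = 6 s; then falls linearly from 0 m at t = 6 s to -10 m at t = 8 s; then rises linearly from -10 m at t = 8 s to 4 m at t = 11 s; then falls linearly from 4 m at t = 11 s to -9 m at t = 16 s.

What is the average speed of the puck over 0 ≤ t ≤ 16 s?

Average speed = (total path length)/(elapsed time); on a piecewise-linear x-t graph the path length is Σ|Δx|.
0–5 s: |Δx| = |6 − 8| = 2 m
5–6 s: |Δx| = |0 − 6| = 6 m
6–8 s: |Δx| = |-10 − 0| = 10 m
8–11 s: |Δx| = |4 − -10| = 14 m
11–16 s: |Δx| = |-9 − 4| = 13 m
Total path = 45 m; average speed = 45/16 = 2.8125 m/s.

2.8125 m/s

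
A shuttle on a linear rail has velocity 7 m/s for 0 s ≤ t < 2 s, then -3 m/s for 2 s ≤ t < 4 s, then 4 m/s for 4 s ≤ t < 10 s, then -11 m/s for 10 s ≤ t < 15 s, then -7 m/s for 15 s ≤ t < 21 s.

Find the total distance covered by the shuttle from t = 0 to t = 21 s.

Total distance travelled is ∫|v| dt — sum the magnitudes of each area piece.
0–2 s: |7| × 2 = 14 m
2–4 s: |-3| × 2 = 6 m
4–10 s: |4| × 6 = 24 m
10–15 s: |-11| × 5 = 55 m
15–21 s: |-7| × 6 = 42 m
Total distance = 141 m

141 m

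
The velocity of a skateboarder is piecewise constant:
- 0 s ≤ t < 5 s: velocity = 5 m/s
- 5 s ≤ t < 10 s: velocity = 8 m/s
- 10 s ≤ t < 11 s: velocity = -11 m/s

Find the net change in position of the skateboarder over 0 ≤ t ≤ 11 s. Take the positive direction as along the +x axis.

54 m

Net displacement equals the area under the velocity-time graph (areas below the axis count negative).
0–5 s: 5 × 5 = 25 m
5–10 s: 8 × 5 = 40 m
10–11 s: -11 × 1 = -11 m
Net displacement = 54 m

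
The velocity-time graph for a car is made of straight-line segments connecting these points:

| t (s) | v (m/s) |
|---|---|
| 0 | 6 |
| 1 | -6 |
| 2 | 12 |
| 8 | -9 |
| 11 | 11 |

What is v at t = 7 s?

On 2–8 s the graph is linear from 12 to -9 m/s: v(7) = 12 + (-9 − 12)·(7 − 2)/(8 − 2) = -5.5 m/s.

-5.5 m/s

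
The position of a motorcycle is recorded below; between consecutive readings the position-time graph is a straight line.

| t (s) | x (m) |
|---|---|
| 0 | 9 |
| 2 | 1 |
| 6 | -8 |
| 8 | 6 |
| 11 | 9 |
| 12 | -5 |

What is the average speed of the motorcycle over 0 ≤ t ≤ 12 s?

4 m/s

Average speed = (total path length)/(elapsed time); on a piecewise-linear x-t graph the path length is Σ|Δx|.
0–2 s: |Δx| = |1 − 9| = 8 m
2–6 s: |Δx| = |-8 − 1| = 9 m
6–8 s: |Δx| = |6 − -8| = 14 m
8–11 s: |Δx| = |9 − 6| = 3 m
11–12 s: |Δx| = |-5 − 9| = 14 m
Total path = 48 m; average speed = 48/12 = 4 m/s.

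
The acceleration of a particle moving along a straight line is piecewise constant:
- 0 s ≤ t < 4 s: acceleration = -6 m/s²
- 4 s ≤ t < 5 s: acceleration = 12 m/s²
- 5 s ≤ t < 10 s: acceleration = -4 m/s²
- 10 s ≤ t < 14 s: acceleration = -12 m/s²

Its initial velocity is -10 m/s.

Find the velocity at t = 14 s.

Δv equals the area under the a-t graph; then v = v₀ + Δv.
0–4 s: -6 × 4 = -24 m/s
4–5 s: 12 × 1 = 12 m/s
5–10 s: -4 × 5 = -20 m/s
10–14 s: -12 × 4 = -48 m/s
Δv = -80 m/s, so v(14) = -10 + (-80) = -90 m/s.

-90 m/s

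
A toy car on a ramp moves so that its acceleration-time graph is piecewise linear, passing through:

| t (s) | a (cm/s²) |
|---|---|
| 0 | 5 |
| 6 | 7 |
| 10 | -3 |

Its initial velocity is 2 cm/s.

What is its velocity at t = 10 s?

46 cm/s

Δv equals the area under the a-t graph; then v = v₀ + Δv.
0–6 s: ½(5 + 7)(6) = 36 cm/s
6–10 s: ½(7 + -3)(4) = 8 cm/s
Δv = 44 cm/s, so v(10) = 2 + (44) = 46 cm/s.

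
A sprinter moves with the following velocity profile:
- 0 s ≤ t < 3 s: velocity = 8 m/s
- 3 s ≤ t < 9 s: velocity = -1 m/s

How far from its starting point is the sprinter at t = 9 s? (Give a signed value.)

Net displacement equals the area under the velocity-time graph (areas below the axis count negative).
0–3 s: 8 × 3 = 24 m
3–9 s: -1 × 6 = -6 m
Net displacement = 18 m

18 m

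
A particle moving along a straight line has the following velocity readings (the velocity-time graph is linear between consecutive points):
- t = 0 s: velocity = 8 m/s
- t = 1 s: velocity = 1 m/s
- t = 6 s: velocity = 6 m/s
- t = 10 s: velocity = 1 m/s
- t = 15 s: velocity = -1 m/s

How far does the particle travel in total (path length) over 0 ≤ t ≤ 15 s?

Distance (not displacement) is the total path length: add the absolute areas under v-t.
0–1 s: |½(8 + 1)(1)| = 4.5 m
1–6 s: |½(1 + 6)(5)| = 17.5 m
6–10 s: |½(6 + 1)(4)| = 14 m
10–15 s: v = 0 at t = 12.5 s; triangle areas 1.25 + 1.25 = 2.5 m
Total distance = 38.5 m

38.5 m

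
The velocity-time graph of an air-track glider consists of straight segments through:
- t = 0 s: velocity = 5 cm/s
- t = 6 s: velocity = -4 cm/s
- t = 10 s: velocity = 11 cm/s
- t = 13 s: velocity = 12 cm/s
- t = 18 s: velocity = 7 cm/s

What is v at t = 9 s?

7.25 cm/s

On 6–10 s the graph is linear from -4 to 11 cm/s: v(9) = -4 + (11 − -4)·(9 − 6)/(10 − 6) = 7.25 cm/s.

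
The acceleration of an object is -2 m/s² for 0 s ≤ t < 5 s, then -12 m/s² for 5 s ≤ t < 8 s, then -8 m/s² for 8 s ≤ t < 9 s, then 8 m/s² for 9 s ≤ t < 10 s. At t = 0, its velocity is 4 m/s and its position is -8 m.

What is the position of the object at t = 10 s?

-177 m

On each constant-a segment, Δv = aΔt and Δx = v₀Δt + ½aΔt²; chain segment to segment.
0–5 s: v starts 4 m/s; Δx = 4·5 + ½·-2·5² = -5 m; v ends -6 m/s.
5–8 s: v starts -6 m/s; Δx = -6·3 + ½·-12·3² = -72 m; v ends -42 m/s.
8–9 s: v starts -42 m/s; Δx = -42·1 + ½·-8·1² = -46 m; v ends -50 m/s.
9–10 s: v starts -50 m/s; Δx = -50·1 + ½·8·1² = -46 m; v ends -42 m/s.
x(10) = -8 + Σ Δx = -177 m.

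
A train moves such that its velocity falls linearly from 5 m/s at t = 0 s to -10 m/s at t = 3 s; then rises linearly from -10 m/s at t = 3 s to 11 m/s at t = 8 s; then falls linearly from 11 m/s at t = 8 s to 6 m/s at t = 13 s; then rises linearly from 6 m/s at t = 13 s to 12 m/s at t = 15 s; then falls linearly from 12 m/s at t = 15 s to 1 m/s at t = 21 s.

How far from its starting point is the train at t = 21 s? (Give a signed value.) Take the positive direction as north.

94.5 m

Displacement is the signed area under the v-t curve.
0–3 s: ½(5 + -10)(3) = -7.5 m
3–8 s: ½(-10 + 11)(5) = 2.5 m
8–13 s: ½(11 + 6)(5) = 42.5 m
13–15 s: ½(6 + 12)(2) = 18 m
15–21 s: ½(12 + 1)(6) = 39 m
Net displacement = 94.5 m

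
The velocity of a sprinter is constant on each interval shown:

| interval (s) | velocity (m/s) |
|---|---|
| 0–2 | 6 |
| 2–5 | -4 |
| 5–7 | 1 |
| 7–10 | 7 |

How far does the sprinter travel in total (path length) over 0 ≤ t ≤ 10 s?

Distance (not displacement) is the total path length: add the absolute areas under v-t.
0–2 s: |6| × 2 = 12 m
2–5 s: |-4| × 3 = 12 m
5–7 s: |1| × 2 = 2 m
7–10 s: |7| × 3 = 21 m
Total distance = 47 m

47 m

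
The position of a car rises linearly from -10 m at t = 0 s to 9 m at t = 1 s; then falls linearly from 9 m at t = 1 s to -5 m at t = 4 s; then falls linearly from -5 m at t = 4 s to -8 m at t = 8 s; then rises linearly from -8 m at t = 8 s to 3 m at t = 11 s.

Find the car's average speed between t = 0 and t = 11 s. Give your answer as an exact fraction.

Average speed = (total path length)/(elapsed time); on a piecewise-linear x-t graph the path length is Σ|Δx|.
0–1 s: |Δx| = |9 − -10| = 19 m
1–4 s: |Δx| = |-5 − 9| = 14 m
4–8 s: |Δx| = |-8 − -5| = 3 m
8–11 s: |Δx| = |3 − -8| = 11 m
Total path = 47 m; average speed = 47/11 = 47/11 m/s.

47/11 m/s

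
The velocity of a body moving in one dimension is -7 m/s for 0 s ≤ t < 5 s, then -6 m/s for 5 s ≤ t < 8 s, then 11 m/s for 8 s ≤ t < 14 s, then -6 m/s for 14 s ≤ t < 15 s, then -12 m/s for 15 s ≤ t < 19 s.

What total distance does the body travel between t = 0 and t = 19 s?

173 m

Total distance travelled is ∫|v| dt — sum the magnitudes of each area piece.
0–5 s: |-7| × 5 = 35 m
5–8 s: |-6| × 3 = 18 m
8–14 s: |11| × 6 = 66 m
14–15 s: |-6| × 1 = 6 m
15–19 s: |-12| × 4 = 48 m
Total distance = 173 m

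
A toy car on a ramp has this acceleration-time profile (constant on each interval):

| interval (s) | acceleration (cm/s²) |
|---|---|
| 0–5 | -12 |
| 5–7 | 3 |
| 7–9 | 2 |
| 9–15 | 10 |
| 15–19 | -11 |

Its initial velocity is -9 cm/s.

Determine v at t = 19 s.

Δv equals the area under the a-t graph; then v = v₀ + Δv.
0–5 s: -12 × 5 = -60 cm/s
5–7 s: 3 × 2 = 6 cm/s
7–9 s: 2 × 2 = 4 cm/s
9–15 s: 10 × 6 = 60 cm/s
15–19 s: -11 × 4 = -44 cm/s
Δv = -34 cm/s, so v(19) = -9 + (-34) = -43 cm/s.

-43 cm/s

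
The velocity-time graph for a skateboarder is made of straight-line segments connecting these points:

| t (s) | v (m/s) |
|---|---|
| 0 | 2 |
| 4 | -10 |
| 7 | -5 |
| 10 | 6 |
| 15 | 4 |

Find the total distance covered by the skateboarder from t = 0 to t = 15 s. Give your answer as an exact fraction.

2414/33 m

Total distance travelled is ∫|v| dt — sum the magnitudes of each area piece.
0–4 s: v = 0 at t = 2/3 s; triangle areas 2/3 + 50/3 = 52/3 m
4–7 s: |½(-10 + -5)(3)| = 22.5 m
7–10 s: v = 0 at t = 92/11 s; triangle areas 75/22 + 54/11 = 183/22 m
10–15 s: |½(6 + 4)(5)| = 25 m
Total distance = 2414/33 m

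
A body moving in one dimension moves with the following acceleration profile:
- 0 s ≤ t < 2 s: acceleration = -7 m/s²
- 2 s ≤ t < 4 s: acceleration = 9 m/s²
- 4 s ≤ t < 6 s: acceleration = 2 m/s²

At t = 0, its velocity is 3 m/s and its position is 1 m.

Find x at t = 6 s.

7 m

On each constant-a segment, Δv = aΔt and Δx = v₀Δt + ½aΔt²; chain segment to segment.
0–2 s: v starts 3 m/s; Δx = 3·2 + ½·-7·2² = -8 m; v ends -11 m/s.
2–4 s: v starts -11 m/s; Δx = -11·2 + ½·9·2² = -4 m; v ends 7 m/s.
4–6 s: v starts 7 m/s; Δx = 7·2 + ½·2·2² = 18 m; v ends 11 m/s.
x(6) = 1 + Σ Δx = 7 m.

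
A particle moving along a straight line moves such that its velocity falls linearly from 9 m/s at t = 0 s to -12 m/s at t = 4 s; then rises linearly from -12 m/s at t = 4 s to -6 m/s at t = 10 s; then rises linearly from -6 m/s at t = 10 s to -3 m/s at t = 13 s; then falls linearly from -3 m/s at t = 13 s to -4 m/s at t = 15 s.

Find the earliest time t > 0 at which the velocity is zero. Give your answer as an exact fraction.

v changes sign on 0–4 s (from 9 to -12); the graph is linear there, so v = 0 at t = 0 + (-9)·(4 − 0)/(-12 − 9) = 12/7 s.

t = 12/7 s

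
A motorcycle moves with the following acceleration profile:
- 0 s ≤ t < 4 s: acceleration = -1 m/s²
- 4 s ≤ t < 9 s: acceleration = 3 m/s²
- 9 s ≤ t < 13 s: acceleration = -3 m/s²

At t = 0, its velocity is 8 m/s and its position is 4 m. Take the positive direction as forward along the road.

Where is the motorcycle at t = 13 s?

137.5 m

On each constant-a segment, Δv = aΔt and Δx = v₀Δt + ½aΔt²; chain segment to segment.
0–4 s: v starts 8 m/s; Δx = 8·4 + ½·-1·4² = 24 m; v ends 4 m/s.
4–9 s: v starts 4 m/s; Δx = 4·5 + ½·3·5² = 57.5 m; v ends 19 m/s.
9–13 s: v starts 19 m/s; Δx = 19·4 + ½·-3·4² = 52 m; v ends 7 m/s.
x(13) = 4 + Σ Δx = 137.5 m.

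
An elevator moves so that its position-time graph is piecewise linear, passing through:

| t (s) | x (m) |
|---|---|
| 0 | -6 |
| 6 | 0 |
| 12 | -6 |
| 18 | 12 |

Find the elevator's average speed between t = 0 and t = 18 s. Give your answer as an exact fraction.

5/3 m/s

Average speed = (total path length)/(elapsed time); on a piecewise-linear x-t graph the path length is Σ|Δx|.
0–6 s: |Δx| = |0 − -6| = 6 m
6–12 s: |Δx| = |-6 − 0| = 6 m
12–18 s: |Δx| = |12 − -6| = 18 m
Total path = 30 m; average speed = 30/18 = 5/3 m/s.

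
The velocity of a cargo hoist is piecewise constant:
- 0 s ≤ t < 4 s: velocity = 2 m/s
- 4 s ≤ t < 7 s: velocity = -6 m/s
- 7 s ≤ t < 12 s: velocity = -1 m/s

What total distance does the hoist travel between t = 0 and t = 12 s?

31 m

Distance (not displacement) is the total path length: add the absolute areas under v-t.
0–4 s: |2| × 4 = 8 m
4–7 s: |-6| × 3 = 18 m
7–12 s: |-1| × 5 = 5 m
Total distance = 31 m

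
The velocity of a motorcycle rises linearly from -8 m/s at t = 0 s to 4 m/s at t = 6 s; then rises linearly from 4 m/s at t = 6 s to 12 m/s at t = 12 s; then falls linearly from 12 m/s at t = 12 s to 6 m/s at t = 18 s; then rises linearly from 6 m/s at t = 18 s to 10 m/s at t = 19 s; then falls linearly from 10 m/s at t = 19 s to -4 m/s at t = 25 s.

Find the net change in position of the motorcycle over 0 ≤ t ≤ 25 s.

116 m

Displacement is the signed area under the v-t curve.
0–6 s: ½(-8 + 4)(6) = -12 m
6–12 s: ½(4 + 12)(6) = 48 m
12–18 s: ½(12 + 6)(6) = 54 m
18–19 s: ½(6 + 10)(1) = 8 m
19–25 s: ½(10 + -4)(6) = 18 m
Net displacement = 116 m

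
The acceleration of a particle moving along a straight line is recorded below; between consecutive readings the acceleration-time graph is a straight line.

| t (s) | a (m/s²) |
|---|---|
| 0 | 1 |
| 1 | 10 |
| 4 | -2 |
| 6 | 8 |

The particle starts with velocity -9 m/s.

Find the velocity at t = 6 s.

14.5 m/s

Δv equals the area under the a-t graph; then v = v₀ + Δv.
0–1 s: ½(1 + 10)(1) = 5.5 m/s
1–4 s: ½(10 + -2)(3) = 12 m/s
4–6 s: ½(-2 + 8)(2) = 6 m/s
Δv = 23.5 m/s, so v(6) = -9 + (23.5) = 14.5 m/s.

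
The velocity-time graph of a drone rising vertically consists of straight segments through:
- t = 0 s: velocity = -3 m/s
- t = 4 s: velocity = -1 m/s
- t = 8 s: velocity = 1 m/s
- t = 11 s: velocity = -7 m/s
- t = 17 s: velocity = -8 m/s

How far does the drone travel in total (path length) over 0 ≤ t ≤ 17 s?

Distance (not displacement) is the total path length: add the absolute areas under v-t.
0–4 s: |½(-3 + -1)(4)| = 8 m
4–8 s: v = 0 at t = 6 s; triangle areas 1 + 1 = 2 m
8–11 s: v = 0 at t = 8.375 s; triangle areas 0.1875 + 9.1875 = 9.375 m
11–17 s: |½(-7 + -8)(6)| = 45 m
Total distance = 64.375 m

64.375 m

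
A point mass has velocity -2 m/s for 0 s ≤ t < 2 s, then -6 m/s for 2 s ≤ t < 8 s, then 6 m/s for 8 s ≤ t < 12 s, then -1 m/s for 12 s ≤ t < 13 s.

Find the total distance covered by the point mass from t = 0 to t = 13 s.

65 m

Distance (not displacement) is the total path length: add the absolute areas under v-t.
0–2 s: |-2| × 2 = 4 m
2–8 s: |-6| × 6 = 36 m
8–12 s: |6| × 4 = 24 m
12–13 s: |-1| × 1 = 1 m
Total distance = 65 m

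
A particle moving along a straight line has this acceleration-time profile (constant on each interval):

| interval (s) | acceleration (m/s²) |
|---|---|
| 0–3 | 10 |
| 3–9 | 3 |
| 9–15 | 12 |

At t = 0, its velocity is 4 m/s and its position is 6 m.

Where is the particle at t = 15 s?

On each constant-a segment, Δv = aΔt and Δx = v₀Δt + ½aΔt²; chain segment to segment.
0–3 s: v starts 4 m/s; Δx = 4·3 + ½·10·3² = 57 m; v ends 34 m/s.
3–9 s: v starts 34 m/s; Δx = 34·6 + ½·3·6² = 258 m; v ends 52 m/s.
9–15 s: v starts 52 m/s; Δx = 52·6 + ½·12·6² = 528 m; v ends 124 m/s.
x(15) = 6 + Σ Δx = 849 m.

849 m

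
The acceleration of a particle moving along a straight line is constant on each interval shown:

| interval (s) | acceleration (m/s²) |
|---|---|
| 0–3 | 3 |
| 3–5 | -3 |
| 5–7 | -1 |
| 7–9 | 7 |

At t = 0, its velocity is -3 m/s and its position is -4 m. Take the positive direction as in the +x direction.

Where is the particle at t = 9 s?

On each constant-a segment, Δv = aΔt and Δx = v₀Δt + ½aΔt²; chain segment to segment.
0–3 s: v starts -3 m/s; Δx = -3·3 + ½·3·3² = 4.5 m; v ends 6 m/s.
3–5 s: v starts 6 m/s; Δx = 6·2 + ½·-3·2² = 6 m; v ends 0 m/s.
5–7 s: v starts 0 m/s; Δx = 0·2 + ½·-1·2² = -2 m; v ends -2 m/s.
7–9 s: v starts -2 m/s; Δx = -2·2 + ½·7·2² = 10 m; v ends 12 m/s.
x(9) = -4 + Σ Δx = 14.5 m.

14.5 m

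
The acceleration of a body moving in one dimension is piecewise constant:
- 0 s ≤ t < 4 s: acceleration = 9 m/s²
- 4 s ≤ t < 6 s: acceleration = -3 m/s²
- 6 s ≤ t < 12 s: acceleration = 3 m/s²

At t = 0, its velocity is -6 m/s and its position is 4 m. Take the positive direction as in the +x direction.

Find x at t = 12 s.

On each constant-a segment, Δv = aΔt and Δx = v₀Δt + ½aΔt²; chain segment to segment.
0–4 s: v starts -6 m/s; Δx = -6·4 + ½·9·4² = 48 m; v ends 30 m/s.
4–6 s: v starts 30 m/s; Δx = 30·2 + ½·-3·2² = 54 m; v ends 24 m/s.
6–12 s: v starts 24 m/s; Δx = 24·6 + ½·3·6² = 198 m; v ends 42 m/s.
x(12) = 4 + Σ Δx = 304 m.

304 m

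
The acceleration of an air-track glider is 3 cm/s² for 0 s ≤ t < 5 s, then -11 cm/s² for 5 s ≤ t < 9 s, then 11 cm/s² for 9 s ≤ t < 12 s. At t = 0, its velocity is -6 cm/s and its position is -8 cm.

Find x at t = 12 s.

On each constant-a segment, Δv = aΔt and Δx = v₀Δt + ½aΔt²; chain segment to segment.
0–5 s: v starts -6 cm/s; Δx = -6·5 + ½·3·5² = 7.5 cm; v ends 9 cm/s.
5–9 s: v starts 9 cm/s; Δx = 9·4 + ½·-11·4² = -52 cm; v ends -35 cm/s.
9–12 s: v starts -35 cm/s; Δx = -35·3 + ½·11·3² = -55.5 cm; v ends -2 cm/s.
x(12) = -8 + Σ Δx = -108 cm.

-108 cm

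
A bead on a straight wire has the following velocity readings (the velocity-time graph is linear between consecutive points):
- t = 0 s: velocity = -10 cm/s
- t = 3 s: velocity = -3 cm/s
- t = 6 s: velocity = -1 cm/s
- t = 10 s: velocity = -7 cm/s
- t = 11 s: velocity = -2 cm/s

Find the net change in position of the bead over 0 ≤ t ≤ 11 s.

Displacement is the signed area under the v-t curve.
0–3 s: ½(-10 + -3)(3) = -19.5 cm
3–6 s: ½(-3 + -1)(3) = -6 cm
6–10 s: ½(-1 + -7)(4) = -16 cm
10–11 s: ½(-7 + -2)(1) = -4.5 cm
Net displacement = -46 cm

-46 cm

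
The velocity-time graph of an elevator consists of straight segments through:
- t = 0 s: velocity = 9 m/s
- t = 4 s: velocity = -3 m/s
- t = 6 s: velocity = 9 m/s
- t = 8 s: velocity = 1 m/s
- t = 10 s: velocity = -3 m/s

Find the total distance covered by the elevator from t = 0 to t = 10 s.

35 m

Distance (not displacement) is the total path length: add the absolute areas under v-t.
0–4 s: v = 0 at t = 3 s; triangle areas 13.5 + 1.5 = 15 m
4–6 s: v = 0 at t = 4.5 s; triangle areas 0.75 + 6.75 = 7.5 m
6–8 s: |½(9 + 1)(2)| = 10 m
8–10 s: v = 0 at t = 8.5 s; triangle areas 0.25 + 2.25 = 2.5 m
Total distance = 35 m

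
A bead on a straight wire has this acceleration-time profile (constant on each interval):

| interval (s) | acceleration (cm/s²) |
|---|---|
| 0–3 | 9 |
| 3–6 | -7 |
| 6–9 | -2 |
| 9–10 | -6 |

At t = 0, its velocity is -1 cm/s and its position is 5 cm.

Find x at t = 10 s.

91 cm

On each constant-a segment, Δv = aΔt and Δx = v₀Δt + ½aΔt²; chain segment to segment.
0–3 s: v starts -1 cm/s; Δx = -1·3 + ½·9·3² = 37.5 cm; v ends 26 cm/s.
3–6 s: v starts 26 cm/s; Δx = 26·3 + ½·-7·3² = 46.5 cm; v ends 5 cm/s.
6–9 s: v starts 5 cm/s; Δx = 5·3 + ½·-2·3² = 6 cm; v ends -1 cm/s.
9–10 s: v starts -1 cm/s; Δx = -1·1 + ½·-6·1² = -4 cm; v ends -7 cm/s.
x(10) = 5 + Σ Δx = 91 cm.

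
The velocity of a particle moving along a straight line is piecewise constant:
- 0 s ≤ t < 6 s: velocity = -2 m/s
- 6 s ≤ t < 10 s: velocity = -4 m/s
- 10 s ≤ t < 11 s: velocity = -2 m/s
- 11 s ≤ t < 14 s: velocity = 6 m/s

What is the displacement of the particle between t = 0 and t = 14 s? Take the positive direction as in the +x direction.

-12 m

Displacement is the signed area under the v-t curve.
0–6 s: -2 × 6 = -12 m
6–10 s: -4 × 4 = -16 m
10–11 s: -2 × 1 = -2 m
11–14 s: 6 × 3 = 18 m
Net displacement = -12 m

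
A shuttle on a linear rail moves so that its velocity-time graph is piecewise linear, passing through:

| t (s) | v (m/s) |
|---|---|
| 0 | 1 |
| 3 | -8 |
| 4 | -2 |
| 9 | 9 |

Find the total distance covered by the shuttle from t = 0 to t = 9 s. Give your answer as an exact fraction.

Distance (not displacement) is the total path length: add the absolute areas under v-t.
0–3 s: v = 0 at t = 1/3 s; triangle areas 1/6 + 32/3 = 65/6 m
3–4 s: |½(-8 + -2)(1)| = 5 m
4–9 s: v = 0 at t = 54/11 s; triangle areas 10/11 + 405/22 = 425/22 m
Total distance = 1160/33 m

1160/33 m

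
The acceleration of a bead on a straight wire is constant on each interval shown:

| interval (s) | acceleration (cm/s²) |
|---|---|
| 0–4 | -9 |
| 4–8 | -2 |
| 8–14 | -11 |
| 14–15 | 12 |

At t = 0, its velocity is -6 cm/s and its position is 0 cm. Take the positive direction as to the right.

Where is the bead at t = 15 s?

-888 cm

On each constant-a segment, Δv = aΔt and Δx = v₀Δt + ½aΔt²; chain segment to segment.
0–4 s: v starts -6 cm/s; Δx = -6·4 + ½·-9·4² = -96 cm; v ends -42 cm/s.
4–8 s: v starts -42 cm/s; Δx = -42·4 + ½·-2·4² = -184 cm; v ends -50 cm/s.
8–14 s: v starts -50 cm/s; Δx = -50·6 + ½·-11·6² = -498 cm; v ends -116 cm/s.
14–15 s: v starts -116 cm/s; Δx = -116·1 + ½·12·1² = -110 cm; v ends -104 cm/s.
x(15) = 0 + Σ Δx = -888 cm.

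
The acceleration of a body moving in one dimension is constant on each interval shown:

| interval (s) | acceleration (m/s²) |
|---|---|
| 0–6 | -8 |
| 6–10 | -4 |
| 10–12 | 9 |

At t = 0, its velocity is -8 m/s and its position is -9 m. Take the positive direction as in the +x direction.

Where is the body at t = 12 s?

-583 m

On each constant-a segment, Δv = aΔt and Δx = v₀Δt + ½aΔt²; chain segment to segment.
0–6 s: v starts -8 m/s; Δx = -8·6 + ½·-8·6² = -192 m; v ends -56 m/s.
6–10 s: v starts -56 m/s; Δx = -56·4 + ½·-4·4² = -256 m; v ends -72 m/s.
10–12 s: v starts -72 m/s; Δx = -72·2 + ½·9·2² = -126 m; v ends -54 m/s.
x(12) = -9 + Σ Δx = -583 m.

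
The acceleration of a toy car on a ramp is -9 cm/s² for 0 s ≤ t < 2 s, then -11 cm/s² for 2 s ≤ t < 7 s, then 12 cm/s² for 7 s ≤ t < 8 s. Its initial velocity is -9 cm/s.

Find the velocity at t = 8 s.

-70 cm/s

Δv equals the area under the a-t graph; then v = v₀ + Δv.
0–2 s: -9 × 2 = -18 cm/s
2–7 s: -11 × 5 = -55 cm/s
7–8 s: 12 × 1 = 12 cm/s
Δv = -61 cm/s, so v(8) = -9 + (-61) = -70 cm/s.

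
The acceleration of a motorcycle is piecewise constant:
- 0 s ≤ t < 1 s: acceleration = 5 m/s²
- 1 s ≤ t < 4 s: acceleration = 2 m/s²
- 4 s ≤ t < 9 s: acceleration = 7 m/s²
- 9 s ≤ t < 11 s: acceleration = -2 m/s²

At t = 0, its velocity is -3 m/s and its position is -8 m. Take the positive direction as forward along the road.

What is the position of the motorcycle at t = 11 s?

216 m

On each constant-a segment, Δv = aΔt and Δx = v₀Δt + ½aΔt²; chain segment to segment.
0–1 s: v starts -3 m/s; Δx = -3·1 + ½·5·1² = -0.5 m; v ends 2 m/s.
1–4 s: v starts 2 m/s; Δx = 2·3 + ½·2·3² = 15 m; v ends 8 m/s.
4–9 s: v starts 8 m/s; Δx = 8·5 + ½·7·5² = 127.5 m; v ends 43 m/s.
9–11 s: v starts 43 m/s; Δx = 43·2 + ½·-2·2² = 82 m; v ends 39 m/s.
x(11) = -8 + Σ Δx = 216 m.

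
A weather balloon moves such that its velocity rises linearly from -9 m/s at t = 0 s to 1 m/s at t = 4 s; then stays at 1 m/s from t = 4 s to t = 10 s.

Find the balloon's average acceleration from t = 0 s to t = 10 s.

Average acceleration = Δv/Δt = (1 − -9)/(10 − 0) = 1 m/s².

1 m/s²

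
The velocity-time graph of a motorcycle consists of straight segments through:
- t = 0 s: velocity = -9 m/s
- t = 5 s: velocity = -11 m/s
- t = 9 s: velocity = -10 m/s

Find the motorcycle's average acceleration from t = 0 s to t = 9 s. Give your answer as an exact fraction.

-1/9 m/s²

Average acceleration = Δv/Δt = (-10 − -9)/(9 − 0) = -1/9 m/s².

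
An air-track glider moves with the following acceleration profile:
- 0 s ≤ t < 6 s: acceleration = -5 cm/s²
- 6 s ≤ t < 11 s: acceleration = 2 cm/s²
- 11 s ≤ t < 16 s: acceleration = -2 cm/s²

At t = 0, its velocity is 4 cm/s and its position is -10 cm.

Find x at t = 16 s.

On each constant-a segment, Δv = aΔt and Δx = v₀Δt + ½aΔt²; chain segment to segment.
0–6 s: v starts 4 cm/s; Δx = 4·6 + ½·-5·6² = -66 cm; v ends -26 cm/s.
6–11 s: v starts -26 cm/s; Δx = -26·5 + ½·2·5² = -105 cm; v ends -16 cm/s.
11–16 s: v starts -16 cm/s; Δx = -16·5 + ½·-2·5² = -105 cm; v ends -26 cm/s.
x(16) = -10 + Σ Δx = -286 cm.

-286 cm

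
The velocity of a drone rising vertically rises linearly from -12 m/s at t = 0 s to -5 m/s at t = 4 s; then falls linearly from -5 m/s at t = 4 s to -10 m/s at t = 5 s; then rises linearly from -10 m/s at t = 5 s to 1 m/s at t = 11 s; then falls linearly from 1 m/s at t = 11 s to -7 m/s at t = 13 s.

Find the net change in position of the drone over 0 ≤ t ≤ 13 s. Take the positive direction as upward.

Displacement is the signed area under the v-t curve.
0–4 s: ½(-12 + -5)(4) = -34 m
4–5 s: ½(-5 + -10)(1) = -7.5 m
5–11 s: ½(-10 + 1)(6) = -27 m
11–13 s: ½(1 + -7)(2) = -6 m
Net displacement = -74.5 m

-74.5 m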